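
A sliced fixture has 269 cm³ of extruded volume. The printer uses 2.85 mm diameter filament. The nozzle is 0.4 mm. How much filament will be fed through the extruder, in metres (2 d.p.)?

Filament cross-section = π × (2.85/2)² = 6.3794 mm².
L = 269000 mm³ / 6.3794 mm² = 42166.97 mm, i.e. 42.17 m.

42.17 m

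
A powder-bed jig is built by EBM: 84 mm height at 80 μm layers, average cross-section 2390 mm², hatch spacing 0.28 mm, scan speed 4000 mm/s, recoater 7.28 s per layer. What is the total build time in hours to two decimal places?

2.75 hours

Layer count = ceil(84 / 0.08) = 1050.
Per-layer scan distance = 2390 / 0.28, so 8535.7 mm.
Scan time per layer = 8535.7 / 4000, so 2.1339 s.
Layer cycle = 2.1339 + 7.28, so 9.4139 s.
1050 layers × 9.4139 s/layer = 9884.595 s, i.e. 2.75 hours.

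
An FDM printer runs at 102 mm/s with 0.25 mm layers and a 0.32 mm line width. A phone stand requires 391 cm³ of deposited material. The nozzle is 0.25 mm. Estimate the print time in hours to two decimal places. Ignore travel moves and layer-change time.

13.31 hours

Line area = 0.25 × 0.32, so 0.08 mm².
Total extruded path = 391000/0.08 = 4887500 mm.
Print-move time = 4887500 / 102 = 47916.7 s.
Converting: 47916.7 s = 13.31 hours.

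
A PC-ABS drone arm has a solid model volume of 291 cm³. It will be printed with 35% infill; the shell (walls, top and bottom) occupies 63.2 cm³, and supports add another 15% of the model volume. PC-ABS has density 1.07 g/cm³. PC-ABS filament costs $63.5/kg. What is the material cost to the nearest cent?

Interior volume: 291 − 63.2 → 227.8 cm³.
Deposited infill = 0.35 × 227.8 = 79.73 cm³.
Support = 0.15 × 291 = 43.65 cm³.
Deposited volume = 63.2 + 79.73 + 43.65 = 186.58 cm³.
Mass = 186.58 × 1.07 = 199.6406 g.
Cost = 199.6406 g / 1000 × $63.5/kg = $12.68.

$12.68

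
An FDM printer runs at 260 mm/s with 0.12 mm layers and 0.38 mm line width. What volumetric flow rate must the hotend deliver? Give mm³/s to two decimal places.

11.86

Extrusion cross-section = 0.12 × 0.38, so 0.0456 mm².
Volumetric flow = 260 × 0.0456 = 11.86 mm³/s.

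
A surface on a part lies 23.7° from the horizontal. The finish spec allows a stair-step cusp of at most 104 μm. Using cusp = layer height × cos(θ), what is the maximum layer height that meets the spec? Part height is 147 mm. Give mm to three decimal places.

0.114 mm

t = h_c / cos θ = 0.104 / 0.9157 = 0.114 mm.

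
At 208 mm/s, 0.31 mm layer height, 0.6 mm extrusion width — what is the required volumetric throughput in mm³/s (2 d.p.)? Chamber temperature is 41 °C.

38.69

A = 0.31 × 0.6 = 0.186 mm².
Q = v·A = 208 × 0.186 = 38.69 mm³/s.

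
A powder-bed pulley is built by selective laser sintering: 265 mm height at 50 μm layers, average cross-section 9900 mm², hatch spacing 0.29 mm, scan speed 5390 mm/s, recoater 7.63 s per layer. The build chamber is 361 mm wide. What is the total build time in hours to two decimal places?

20.56 hours

Layer count = ceil(265 / 0.05) = 5300.
Per-layer scan distance = 9900 / 0.29 = 34137.9 mm.
Laser time per layer = 34137.9 / 5390, so 6.3336 s.
Layer cycle: 6.3336 + 7.63 → 13.9636 s.
5300 layers × 13.9636 s/layer = 74007.08 s, i.e. 20.56 hours.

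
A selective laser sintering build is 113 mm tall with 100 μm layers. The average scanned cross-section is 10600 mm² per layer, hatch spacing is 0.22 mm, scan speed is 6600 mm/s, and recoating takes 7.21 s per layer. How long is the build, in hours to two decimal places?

Layers = ⌈113/0.1⌉ = 1130.
Hatch length per layer = 10600 / 0.22 = 48181.8 mm.
Scan time per layer = 48181.8 / 6600, so 7.3003 s.
Layer cycle: 7.3003 + 7.21 → 14.5103 s.
1130 layers × 14.5103 s/layer = 16396.639 s, i.e. 4.55 hours.

4.55 hours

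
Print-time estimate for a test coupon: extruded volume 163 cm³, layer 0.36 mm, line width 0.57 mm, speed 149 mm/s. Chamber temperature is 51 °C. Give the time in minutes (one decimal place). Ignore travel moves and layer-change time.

Bead cross-section: 0.36 × 0.57 → 0.2052 mm².
Path length: 163000 mm³ / 0.2052 mm² → 794347 mm.
Time extruding = 794347 / 149, so 5331.2 s.
That's 5331.2 s → 88.9 minutes.

88.9 minutes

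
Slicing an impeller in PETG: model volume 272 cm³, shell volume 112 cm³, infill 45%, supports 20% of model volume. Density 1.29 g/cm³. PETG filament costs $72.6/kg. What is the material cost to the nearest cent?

$22.33

Infill region: 272 − 112 → 160 cm³.
Infill volume = 0.45 × 160 = 72 cm³.
Support: 0.20 × 272 → 54.4 cm³.
Total extruded = 112 + 72 + 54.4 = 238.4 cm³.
Mass: 238.4 × 1.29 → 307.536 g.
Cost = 307.536 g / 1000 × $72.6/kg = $22.33.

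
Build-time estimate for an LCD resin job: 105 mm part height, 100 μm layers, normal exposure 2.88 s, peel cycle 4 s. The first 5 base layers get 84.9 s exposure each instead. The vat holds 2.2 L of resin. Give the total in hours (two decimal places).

2.12 hours

Layers = ⌈105/0.1⌉ = 1050.
Burn-in layers: 5 × (84.9 + 4) → 444.5 s.
Normal layers: 1045 × (2.88 + 4) → 7189.6 s.
Total = 444.5 + 7189.6 = 7634.1 s = 2.12 hours.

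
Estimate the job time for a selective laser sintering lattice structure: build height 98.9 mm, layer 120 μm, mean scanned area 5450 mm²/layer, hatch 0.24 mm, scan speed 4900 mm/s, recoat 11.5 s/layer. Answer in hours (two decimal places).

3.70 hours

Number of layers: 98.9 / 0.12 → 825 (rounded up).
Per-layer scan distance = 5450 / 0.24, so 22708.3 mm.
Per-layer scan time = 22708.3 / 4900 = 4.6343 s.
Layer cycle = 4.6343 + 11.5 = 16.1343 s.
825 layers × 16.1343 s/layer = 13310.7975 s, i.e. 3.70 hours.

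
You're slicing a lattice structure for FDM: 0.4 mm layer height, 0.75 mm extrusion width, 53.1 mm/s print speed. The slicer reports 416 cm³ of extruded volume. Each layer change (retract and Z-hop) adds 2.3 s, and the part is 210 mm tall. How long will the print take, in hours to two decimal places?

Bead cross-section = 0.4 × 0.75 = 0.3 mm².
Path length: 416000 mm³ / 0.3 mm² → 1386666.7 mm.
Time extruding = 1386666.7 / 53.1, so 26114.3 s.
Layers = ⌈210/0.4⌉ = 525.
Z-hop total: 525 × 2.3 → 1207.5 s.
Altogether 26114.3 + 1207.5 = 27321.8 s, i.e. 7.59 hours.

7.59 hours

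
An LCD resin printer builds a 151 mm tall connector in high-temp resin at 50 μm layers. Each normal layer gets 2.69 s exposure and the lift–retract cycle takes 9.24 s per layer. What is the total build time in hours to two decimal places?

Number of layers: 151 / 0.05 → 3020 (rounded up).
Each layer takes: 2.69 + 9.24 → 11.93 s.
Build time: 3020 × 11.93 s = 36028.6 s, i.e. 10.01 hours.

10.01 hours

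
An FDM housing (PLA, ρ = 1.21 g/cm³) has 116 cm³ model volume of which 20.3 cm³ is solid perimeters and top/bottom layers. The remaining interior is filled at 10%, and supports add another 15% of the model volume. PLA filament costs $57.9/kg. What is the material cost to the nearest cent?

$3.31

Volume inside the shell = 116 − 20.3 = 95.7 cm³.
Infill deposited = 0.10 × 95.7, so 9.57 cm³.
Support: 0.15 × 116 → 17.4 cm³.
Total printed volume = 20.3 + 9.57 + 17.4 = 47.27 cm³.
Mass: 47.27 × 1.21 → 57.1967 g.
At $57.9/kg: 57.1967/1000 × 57.9 = $3.31.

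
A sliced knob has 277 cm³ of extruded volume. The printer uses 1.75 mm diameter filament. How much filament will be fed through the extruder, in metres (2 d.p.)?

115.16 m

Filament cross-section = π × (1.75/2)² = 2.4053 mm².
L = 277000 mm³ / 2.4053 mm² = 115162.35 mm, i.e. 115.16 m.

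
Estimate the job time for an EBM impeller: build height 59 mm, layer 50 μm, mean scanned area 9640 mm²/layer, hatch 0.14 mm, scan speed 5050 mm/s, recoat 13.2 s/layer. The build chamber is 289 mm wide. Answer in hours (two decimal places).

Layers = ⌈59/0.05⌉ = 1180.
Scan path per layer = 9640 / 0.14, so 68857.1 mm.
Scan time per layer = 68857.1 / 5050, so 13.6351 s.
Per-layer time = 13.6351 + 13.2, so 26.8351 s.
1180 layers × 26.8351 s/layer = 31665.418 s, i.e. 8.80 hours.

8.80 hours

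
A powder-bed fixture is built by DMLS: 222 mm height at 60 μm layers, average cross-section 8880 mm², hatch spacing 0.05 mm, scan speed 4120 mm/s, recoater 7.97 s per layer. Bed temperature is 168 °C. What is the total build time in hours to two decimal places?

Layer count = ceil(222 / 0.06) = 3700.
Per-layer scan distance: 8880 / 0.05 → 177600 mm.
Laser time per layer = 177600 / 4120 = 43.1068 s.
Layer cycle = 43.1068 + 7.97 = 51.0768 s.
Total: 3700 × 51.0768 s = 188984.16 s → 52.50 hours.

52.50 hours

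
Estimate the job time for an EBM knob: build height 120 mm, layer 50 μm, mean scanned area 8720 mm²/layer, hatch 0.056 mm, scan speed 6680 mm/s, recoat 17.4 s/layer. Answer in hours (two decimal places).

Layers = ⌈120/0.05⌉ = 2400.
Scan path per layer = 8720 / 0.056 = 155714.3 mm.
Per-layer scan time: 155714.3 / 6680 → 23.3105 s.
Layer cycle: 23.3105 + 17.4 → 40.7105 s.
Total: 2400 × 40.7105 s = 97705.2 s → 27.14 hours.

27.14 hours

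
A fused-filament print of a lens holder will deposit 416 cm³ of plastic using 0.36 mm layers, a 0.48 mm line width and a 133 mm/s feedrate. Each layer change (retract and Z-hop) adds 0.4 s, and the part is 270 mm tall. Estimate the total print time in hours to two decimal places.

5.11 hours

Line area: 0.36 × 0.48 → 0.1728 mm².
Toolpath length = 416 cm³ / 0.1728 mm² = 416000 / 0.1728 = 2407407.4 mm.
Extrusion time = 2407407.4 / 133, so 18100.8 s.
Number of layers: 270 / 0.36 → 750 (rounded up).
Z-hop total: 750 × 0.4 → 300 s.
Total = 18100.8 + 300 = 18400.8 s = 5.11 hours.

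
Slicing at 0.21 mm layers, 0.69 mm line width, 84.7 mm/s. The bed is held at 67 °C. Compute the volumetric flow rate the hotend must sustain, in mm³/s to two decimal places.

12.27

A: 0.21 × 0.69 → 0.1449 mm².
Q = v·A = 84.7 × 0.1449 = 12.27 mm³/s.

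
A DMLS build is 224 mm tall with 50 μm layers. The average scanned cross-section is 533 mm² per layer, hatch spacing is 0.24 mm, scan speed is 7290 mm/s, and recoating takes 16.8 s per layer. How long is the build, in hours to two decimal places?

21.29 hours

Number of layers: 224 / 0.05 → 4480 (rounded up).
Hatch length per layer: 533 / 0.24 → 2220.8 mm.
Scan time per layer = 2220.8 / 7290 = 0.3046 s.
Time per layer = 0.3046 + 16.8 = 17.1046 s.
4480 layers × 17.1046 s/layer = 76628.608 s, i.e. 21.29 hours.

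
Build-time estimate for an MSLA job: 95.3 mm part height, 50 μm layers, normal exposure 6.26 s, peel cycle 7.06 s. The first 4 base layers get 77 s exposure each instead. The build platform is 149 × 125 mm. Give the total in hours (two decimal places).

7.13 hours

Layer count = ceil(95.3 / 0.05) = 1906.
Bottom layers = 4 × (77 + 7.06), so 336.24 s.
Normal layers: 1902 × (6.26 + 7.06) → 25334.64 s.
Total = 336.24 + 25334.64 = 25670.88 s = 7.13 hours.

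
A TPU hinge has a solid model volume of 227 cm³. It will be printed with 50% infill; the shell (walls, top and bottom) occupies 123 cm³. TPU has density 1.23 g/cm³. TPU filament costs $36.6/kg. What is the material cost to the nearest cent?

Volume inside the shell: 227 − 123 → 104 cm³.
Infill volume: 0.50 × 104 → 52 cm³.
Deposited volume = 123 + 52 = 175 cm³.
Mass = 175 × 1.23 = 215.25 g.
At $36.6/kg: 215.25/1000 × 36.6 = $7.88.

$7.88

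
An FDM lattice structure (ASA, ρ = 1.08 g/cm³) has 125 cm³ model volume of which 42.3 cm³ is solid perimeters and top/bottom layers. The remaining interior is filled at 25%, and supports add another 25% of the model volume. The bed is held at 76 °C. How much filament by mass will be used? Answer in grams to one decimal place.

Infill region = 125 − 42.3, so 82.7 cm³.
Infill deposited: 0.25 × 82.7 → 20.675 cm³.
Support = 0.25 × 125, so 31.25 cm³.
Total printed volume: 42.3 + 20.675 + 31.25 → 94.225 cm³.
Mass = 94.225 × 1.08 = 101.763 g.

101.8 g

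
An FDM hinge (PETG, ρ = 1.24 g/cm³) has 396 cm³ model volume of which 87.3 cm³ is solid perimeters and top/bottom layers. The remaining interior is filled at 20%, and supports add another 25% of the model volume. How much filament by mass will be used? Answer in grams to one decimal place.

307.6 g

Interior volume: 396 − 87.3 → 308.7 cm³.
Infill deposited = 0.20 × 308.7 = 61.74 cm³.
Support = 0.25 × 396 = 99 cm³.
Total printed volume: 87.3 + 61.74 + 99 → 248.04 cm³.
Mass = 248.04 × 1.24, so 307.5696 g.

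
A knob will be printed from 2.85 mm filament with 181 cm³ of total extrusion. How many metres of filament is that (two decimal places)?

28.37 m

A = π r² = π × 1.425² = 6.3794 mm².
Length = 181 cm³ / 6.3794 mm² = 181000 / 6.3794 = 28372.57 mm = 28.37 m.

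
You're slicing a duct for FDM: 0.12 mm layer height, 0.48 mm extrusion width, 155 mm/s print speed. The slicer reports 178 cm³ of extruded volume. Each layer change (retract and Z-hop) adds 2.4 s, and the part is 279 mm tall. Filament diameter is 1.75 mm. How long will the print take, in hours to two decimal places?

Line area = 0.12 × 0.48, so 0.0576 mm².
Toolpath length = 178 cm³ / 0.0576 mm² = 178000 / 0.0576 = 3090277.8 mm.
Print-move time = 3090277.8 / 155 = 19937.3 s.
Layer count = ceil(279 / 0.12) = 2325.
Z-hop total: 2325 × 2.4 → 5580 s.
Total = 19937.3 + 5580 = 25517.3 s = 7.09 hours.

7.09 hours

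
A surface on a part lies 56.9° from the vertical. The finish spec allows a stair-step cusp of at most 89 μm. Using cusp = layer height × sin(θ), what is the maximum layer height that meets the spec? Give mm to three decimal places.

0.106 mm

Layer height = cusp / sin(56.9°) = 0.089 / 0.8377 = 0.106 mm.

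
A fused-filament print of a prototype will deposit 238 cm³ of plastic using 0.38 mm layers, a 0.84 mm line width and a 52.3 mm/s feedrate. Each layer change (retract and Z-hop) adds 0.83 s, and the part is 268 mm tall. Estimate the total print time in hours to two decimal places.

Line area: 0.38 × 0.84 → 0.3192 mm².
Total extruded path = 238000/0.3192 = 745614 mm.
Extrusion time: 745614 / 52.3 → 14256.5 s.
Number of layers: 268 / 0.38 → 706 (rounded up).
Z-hop total: 706 × 0.83 → 585.98 s.
Altogether 14256.5 + 585.98 = 14842.48 s, i.e. 4.12 hours.

4.12 hours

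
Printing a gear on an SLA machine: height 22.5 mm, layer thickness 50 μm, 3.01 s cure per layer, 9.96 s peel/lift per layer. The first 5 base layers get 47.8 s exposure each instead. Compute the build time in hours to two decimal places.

Number of layers: 22.5 / 0.05 → 450 (rounded up).
Base layers: 5 × (47.8 + 9.96) → 288.8 s.
Remaining layers = 445 × (3.01 + 9.96) = 5771.65 s.
Total = 288.8 + 5771.65 = 6060.45 s = 1.68 hours.

1.68 hours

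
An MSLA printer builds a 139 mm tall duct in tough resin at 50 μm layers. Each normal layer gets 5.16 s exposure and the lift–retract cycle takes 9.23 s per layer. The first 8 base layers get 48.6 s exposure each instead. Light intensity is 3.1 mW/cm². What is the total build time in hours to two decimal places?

11.21 hours

Layers = ⌈139/0.05⌉ = 2780.
Bottom layers = 8 × (48.6 + 9.23), so 462.64 s.
Regular layers = 2772 × (5.16 + 9.23), so 39889.08 s.
Sum: 462.64 + 39889.08 = 40351.72 s → 11.21 hours.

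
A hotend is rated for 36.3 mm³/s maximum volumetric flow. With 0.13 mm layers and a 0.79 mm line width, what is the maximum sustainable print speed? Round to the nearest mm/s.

353 mm/s

A = 0.13 × 0.79 = 0.1027 mm².
v_max = Q/A = 36.3/0.1027 = 353.46 mm/s → 353 mm/s.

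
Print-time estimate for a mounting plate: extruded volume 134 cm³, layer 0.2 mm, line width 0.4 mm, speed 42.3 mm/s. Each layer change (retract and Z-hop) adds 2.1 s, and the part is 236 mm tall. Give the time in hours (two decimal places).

11.69 hours

Line area: 0.2 × 0.4 → 0.08 mm².
Total extruded path = 134000/0.08 = 1675000 mm.
Extrusion time = 1675000 / 42.3 = 39598.1 s.
Layer count = ceil(236 / 0.2) = 1180.
Non-print overhead = 1180 × 2.1, so 2478 s.
Altogether 39598.1 + 2478 = 42076.1 s, i.e. 11.69 hours.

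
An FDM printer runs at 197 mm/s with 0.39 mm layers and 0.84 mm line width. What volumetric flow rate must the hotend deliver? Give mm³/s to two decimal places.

A = 0.39 × 0.84 = 0.3276 mm².
Q = v·A = 197 × 0.3276 = 64.54 mm³/s.

64.54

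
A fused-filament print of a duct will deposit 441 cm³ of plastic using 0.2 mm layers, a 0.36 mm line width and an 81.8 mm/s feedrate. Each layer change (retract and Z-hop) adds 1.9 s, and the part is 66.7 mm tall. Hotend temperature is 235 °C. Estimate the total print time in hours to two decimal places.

Line area: 0.2 × 0.36 → 0.072 mm².
Total extruded path = 441000/0.072 = 6125000 mm.
Print-move time = 6125000 / 81.8, so 74877.8 s.
Layers = ⌈66.7/0.2⌉ = 334.
Non-print overhead: 334 × 1.9 → 634.6 s.
Total = 74877.8 + 634.6 = 75512.4 s = 20.98 hours.

20.98 hours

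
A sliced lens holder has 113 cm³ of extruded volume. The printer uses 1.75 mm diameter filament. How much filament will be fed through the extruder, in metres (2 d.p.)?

Cross-section of 1.75 mm filament: π·(1.75/2)² = 2.4053 mm².
L = 113000 mm³ / 2.4053 mm² = 46979.59 mm, i.e. 46.98 m.

46.98 m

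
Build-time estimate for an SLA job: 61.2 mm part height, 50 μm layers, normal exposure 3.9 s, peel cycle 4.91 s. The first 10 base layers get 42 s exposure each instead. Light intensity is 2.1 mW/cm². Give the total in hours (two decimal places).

3.10 hours

Layers = ⌈61.2/0.05⌉ = 1224.
Base layers = 10 × (42 + 4.91), so 469.1 s.
Regular layers: 1214 × (3.9 + 4.91) → 10695.34 s.
Sum: 469.1 + 10695.34 = 11164.44 s → 3.10 hours.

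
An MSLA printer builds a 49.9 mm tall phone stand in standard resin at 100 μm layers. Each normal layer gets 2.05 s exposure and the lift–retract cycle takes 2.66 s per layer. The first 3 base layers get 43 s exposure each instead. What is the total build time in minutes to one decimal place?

Layers = ⌈49.9/0.1⌉ = 499.
Bottom layers: 3 × (43 + 2.66) → 136.98 s.
Regular layers: 496 × (2.05 + 2.66) → 2336.16 s.
Sum: 136.98 + 2336.16 = 2473.14 s → 41.2 minutes.

41.2 minutes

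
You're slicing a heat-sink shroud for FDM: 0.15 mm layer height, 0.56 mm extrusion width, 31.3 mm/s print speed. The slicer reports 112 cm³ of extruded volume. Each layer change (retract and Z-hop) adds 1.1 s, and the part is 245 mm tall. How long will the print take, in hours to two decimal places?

Extrusion cross-section = 0.15 × 0.56, so 0.084 mm².
Path length: 112000 mm³ / 0.084 mm² → 1333333.3 mm.
Time extruding = 1333333.3 / 31.3, so 42598.5 s.
Layers = ⌈245/0.15⌉ = 1634.
Non-print overhead: 1634 × 1.1 → 1797.4 s.
Altogether 42598.5 + 1797.4 = 44395.9 s, i.e. 12.33 hours.

12.33 hours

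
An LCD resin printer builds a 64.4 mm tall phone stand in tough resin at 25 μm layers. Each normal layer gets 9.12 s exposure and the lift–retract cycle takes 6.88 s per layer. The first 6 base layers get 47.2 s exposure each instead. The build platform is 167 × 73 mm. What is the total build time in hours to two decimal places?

11.51 hours

Layer count = ceil(64.4 / 0.025) = 2576.
Burn-in layers: 6 × (47.2 + 6.88) → 324.48 s.
Normal layers = 2570 × (9.12 + 6.88), so 41120 s.
Sum: 324.48 + 41120 = 41444.48 s → 11.51 hours.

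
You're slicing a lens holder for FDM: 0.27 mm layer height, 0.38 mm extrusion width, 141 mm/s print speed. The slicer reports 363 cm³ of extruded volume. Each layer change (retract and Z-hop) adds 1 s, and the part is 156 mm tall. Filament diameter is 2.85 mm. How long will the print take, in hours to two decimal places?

Bead cross-section = 0.27 × 0.38 = 0.1026 mm².
Toolpath length = 363 cm³ / 0.1026 mm² = 363000 / 0.1026 = 3538011.7 mm.
Extrusion time: 3538011.7 / 141 → 25092.3 s.
Layer count = ceil(156 / 0.27) = 578.
Layer-change overhead: 578 × 1 → 578 s.
Altogether 25092.3 + 578 = 25670.3 s, i.e. 7.13 hours.

7.13 hours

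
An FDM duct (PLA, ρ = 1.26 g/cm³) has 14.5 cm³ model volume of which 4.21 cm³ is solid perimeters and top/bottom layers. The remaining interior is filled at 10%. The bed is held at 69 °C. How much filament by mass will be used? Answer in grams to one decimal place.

Infill region = 14.5 − 4.21, so 10.29 cm³.
Deposited infill = 0.10 × 10.29 = 1.029 cm³.
Total printed volume = 4.21 + 1.029, so 5.239 cm³.
Mass: 5.239 × 1.26 → 6.60114 g.

6.6 g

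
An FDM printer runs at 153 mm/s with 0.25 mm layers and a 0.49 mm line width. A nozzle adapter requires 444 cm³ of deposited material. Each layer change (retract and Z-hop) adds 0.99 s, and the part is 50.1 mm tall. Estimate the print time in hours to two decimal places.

6.64 hours

Bead cross-section = 0.25 × 0.49, so 0.1225 mm².
Path length: 444000 mm³ / 0.1225 mm² → 3624489.8 mm.
Print-move time: 3624489.8 / 153 → 23689.5 s.
Number of layers: 50.1 / 0.25 → 201 (rounded up).
Z-hop total = 201 × 0.99 = 198.99 s.
Altogether 23689.5 + 198.99 = 23888.49 s, i.e. 6.64 hours.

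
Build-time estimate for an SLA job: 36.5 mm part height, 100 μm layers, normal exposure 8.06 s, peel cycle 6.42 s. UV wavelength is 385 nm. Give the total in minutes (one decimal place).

88.1 minutes

Number of layers: 36.5 / 0.1 → 365 (rounded up).
Each layer takes = 8.06 + 6.42 = 14.48 s.
Total = 365 × 14.48 = 5285.2 s = 88.1 minutes.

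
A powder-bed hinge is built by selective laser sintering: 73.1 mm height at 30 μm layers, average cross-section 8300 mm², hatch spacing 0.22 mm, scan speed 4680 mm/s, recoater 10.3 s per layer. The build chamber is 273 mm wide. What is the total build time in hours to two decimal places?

12.43 hours

Layers = ⌈73.1/0.03⌉ = 2437.
Scan path per layer = 8300 / 0.22, so 37727.3 mm.
Per-layer scan time: 37727.3 / 4680 → 8.0614 s.
Per-layer time: 8.0614 + 10.3 → 18.3614 s.
2437 layers × 18.3614 s/layer = 44746.7318 s, i.e. 12.43 hours.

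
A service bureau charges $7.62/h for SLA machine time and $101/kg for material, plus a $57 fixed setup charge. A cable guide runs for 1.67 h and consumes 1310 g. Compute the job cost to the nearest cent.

$202.04

Time charge = 7.62 × 1.67 = $12.7254.
Material charge = 101 × 1310/1000 = $132.31.
Total = 12.7254 + 132.31 + 57 = 202.0354 ≈ $202.04.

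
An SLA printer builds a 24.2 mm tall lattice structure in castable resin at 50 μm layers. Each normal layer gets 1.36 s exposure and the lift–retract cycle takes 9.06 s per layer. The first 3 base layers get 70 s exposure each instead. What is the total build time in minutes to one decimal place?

Layer count = ceil(24.2 / 0.05) = 484.
Base layers: 3 × (70 + 9.06) → 237.18 s.
Normal layers = 481 × (1.36 + 9.06), so 5012.02 s.
Sum: 237.18 + 5012.02 = 5249.2 s → 87.5 minutes.

87.5 minutes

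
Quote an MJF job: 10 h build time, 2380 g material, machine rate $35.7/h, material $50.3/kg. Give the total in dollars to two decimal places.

$476.71

Time charge: 35.7 × 10 → $357.00.
Feedstock cost = 50.3 × 2380/1000, so $119.714.
Total = 357.00 + 119.714 = 476.714 ≈ $476.71.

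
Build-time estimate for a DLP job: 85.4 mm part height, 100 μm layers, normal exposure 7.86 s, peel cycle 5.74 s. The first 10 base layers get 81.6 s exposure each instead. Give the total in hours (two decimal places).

3.43 hours

Layer count = ceil(85.4 / 0.1) = 854.
Base layers = 10 × (81.6 + 5.74) = 873.4 s.
Regular layers: 844 × (7.86 + 5.74) → 11478.4 s.
Sum: 873.4 + 11478.4 = 12351.8 s → 3.43 hours.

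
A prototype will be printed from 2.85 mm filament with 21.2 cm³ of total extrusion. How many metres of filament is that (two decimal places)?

A = π r² = π × 1.425² = 6.3794 mm².
Length = 21.2 cm³ / 6.3794 mm² = 21200 / 6.3794 = 3323.2 mm = 3.32 m.

3.32 m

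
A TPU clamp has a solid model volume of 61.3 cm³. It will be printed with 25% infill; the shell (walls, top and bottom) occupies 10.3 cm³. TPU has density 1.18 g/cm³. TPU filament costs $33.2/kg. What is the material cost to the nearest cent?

$0.90

Interior volume: 61.3 − 10.3 → 51 cm³.
Infill volume = 0.25 × 51 = 12.75 cm³.
Total extruded: 10.3 + 12.75 → 23.05 cm³.
Mass = 23.05 × 1.18, so 27.199 g.
At $33.2/kg: 27.199/1000 × 33.2 = $0.90.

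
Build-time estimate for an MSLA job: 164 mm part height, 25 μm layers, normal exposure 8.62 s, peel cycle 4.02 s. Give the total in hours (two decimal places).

Layers = ⌈164/0.025⌉ = 6560.
Per-layer time = 8.62 + 4.02, so 12.64 s.
Build time: 6560 × 12.64 s = 82918.4 s, i.e. 23.03 hours.

23.03 hours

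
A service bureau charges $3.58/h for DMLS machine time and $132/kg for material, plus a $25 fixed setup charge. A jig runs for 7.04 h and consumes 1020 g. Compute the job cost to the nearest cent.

Machine cost = 3.58 × 7.04, so $25.2032.
Feedstock cost = 132 × 1020/1000 = $134.64.
Total = 25.2032 + 134.64 + 25 = 184.8432 ≈ $184.84.

$184.84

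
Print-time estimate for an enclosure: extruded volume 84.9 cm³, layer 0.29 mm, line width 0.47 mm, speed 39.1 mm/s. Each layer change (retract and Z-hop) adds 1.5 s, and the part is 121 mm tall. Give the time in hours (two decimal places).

4.60 hours

Bead cross-section = 0.29 × 0.47, so 0.1363 mm².
Path length: 84900 mm³ / 0.1363 mm² → 622890.7 mm.
Time extruding = 622890.7 / 39.1, so 15930.7 s.
Number of layers: 121 / 0.29 → 418 (rounded up).
Layer-change overhead = 418 × 1.5 = 627 s.
Altogether 15930.7 + 627 = 16557.7 s, i.e. 4.60 hours.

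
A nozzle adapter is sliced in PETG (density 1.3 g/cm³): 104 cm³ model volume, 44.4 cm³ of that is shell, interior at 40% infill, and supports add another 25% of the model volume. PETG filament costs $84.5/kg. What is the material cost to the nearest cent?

$10.35

Volume inside the shell: 104 − 44.4 → 59.6 cm³.
Deposited infill = 0.40 × 59.6, so 23.84 cm³.
Support: 0.25 × 104 → 26 cm³.
Total printed volume: 44.4 + 23.84 + 26 → 94.24 cm³.
Mass = 94.24 × 1.3, so 122.512 g.
At $84.5/kg: 122.512/1000 × 84.5 = $10.35.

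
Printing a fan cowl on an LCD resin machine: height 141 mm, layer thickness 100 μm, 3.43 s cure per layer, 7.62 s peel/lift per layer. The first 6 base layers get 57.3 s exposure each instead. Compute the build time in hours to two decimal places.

4.42 hours

Number of layers: 141 / 0.1 → 1410 (rounded up).
Base layers = 6 × (57.3 + 7.62) = 389.52 s.
Normal layers = 1404 × (3.43 + 7.62), so 15514.2 s.
Sum: 389.52 + 15514.2 = 15903.72 s → 4.42 hours.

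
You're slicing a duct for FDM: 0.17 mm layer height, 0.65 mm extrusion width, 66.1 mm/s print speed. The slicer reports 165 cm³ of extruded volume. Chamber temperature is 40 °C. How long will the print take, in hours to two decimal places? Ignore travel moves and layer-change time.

6.28 hours

Bead cross-section = 0.17 × 0.65 = 0.1105 mm².
Total extruded path = 165000/0.1105 = 1493212.7 mm.
Print-move time: 1493212.7 / 66.1 → 22590.2 s.
In the requested units: 22590.2 s = 6.28 hours.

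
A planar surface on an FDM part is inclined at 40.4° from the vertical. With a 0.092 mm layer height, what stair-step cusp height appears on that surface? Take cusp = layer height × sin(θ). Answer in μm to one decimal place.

59.6 μm

sin(40.4°) = 0.6481, so cusp = 0.092 × 0.6481 = 0.059625 mm → 59.6 μm.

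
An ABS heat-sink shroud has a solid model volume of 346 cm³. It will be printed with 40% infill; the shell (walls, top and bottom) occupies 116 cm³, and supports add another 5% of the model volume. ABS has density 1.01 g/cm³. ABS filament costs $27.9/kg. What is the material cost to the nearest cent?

Infill region: 346 − 116 → 230 cm³.
Infill deposited = 0.40 × 230 = 92 cm³.
Support = 0.05 × 346 = 17.3 cm³.
Deposited volume = 116 + 92 + 17.3 = 225.3 cm³.
Mass: 225.3 × 1.01 → 227.553 g.
Cost = 227.553 g / 1000 × $27.9/kg = $6.35.

$6.35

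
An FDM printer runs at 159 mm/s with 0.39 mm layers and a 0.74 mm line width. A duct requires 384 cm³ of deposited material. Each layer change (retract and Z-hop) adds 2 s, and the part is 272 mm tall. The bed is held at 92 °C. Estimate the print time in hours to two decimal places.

Bead cross-section = 0.39 × 0.74 = 0.2886 mm².
Total extruded path = 384000/0.2886 = 1330561.3 mm.
Time extruding: 1330561.3 / 159 → 8368.3 s.
Layers = ⌈272/0.39⌉ = 698.
Layer-change overhead = 698 × 2, so 1396 s.
Altogether 8368.3 + 1396 = 9764.3 s, i.e. 2.71 hours.

2.71 hours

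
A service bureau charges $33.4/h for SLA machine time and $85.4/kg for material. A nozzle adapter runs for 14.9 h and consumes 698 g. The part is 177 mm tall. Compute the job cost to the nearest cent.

Time charge = 33.4 × 14.9, so $497.66.
Feedstock cost: 85.4 × 698/1000 → $59.6092.
Job cost: 497.66 + 59.6092 = 557.2692 ≈ $557.27.

$557.27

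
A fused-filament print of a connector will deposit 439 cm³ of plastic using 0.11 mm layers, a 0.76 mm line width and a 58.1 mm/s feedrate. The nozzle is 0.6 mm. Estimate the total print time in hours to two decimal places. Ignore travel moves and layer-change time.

Extrusion cross-section: 0.11 × 0.76 → 0.0836 mm².
Toolpath length = 439 cm³ / 0.0836 mm² = 439000 / 0.0836 = 5251196.2 mm.
Print-move time = 5251196.2 / 58.1 = 90382 s.
That's 90382 s → 25.11 hours.

25.11 hours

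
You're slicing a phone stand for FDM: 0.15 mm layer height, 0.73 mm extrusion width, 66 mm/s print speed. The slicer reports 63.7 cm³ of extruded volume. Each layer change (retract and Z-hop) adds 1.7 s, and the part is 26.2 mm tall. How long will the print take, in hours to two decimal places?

Extrusion cross-section = 0.15 × 0.73, so 0.1095 mm².
Toolpath length = 63.7 cm³ / 0.1095 mm² = 63700 / 0.1095 = 581735.2 mm.
Time extruding: 581735.2 / 66 → 8814.2 s.
Layer count = ceil(26.2 / 0.15) = 175.
Z-hop total = 175 × 1.7 = 297.5 s.
Altogether 8814.2 + 297.5 = 9111.7 s, i.e. 2.53 hours.

2.53 hours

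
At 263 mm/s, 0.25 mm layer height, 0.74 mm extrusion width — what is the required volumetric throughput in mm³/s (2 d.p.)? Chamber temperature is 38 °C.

A = 0.25 × 0.74, so 0.185 mm².
Volumetric flow = 263 × 0.185 = 48.66 mm³/s.

48.66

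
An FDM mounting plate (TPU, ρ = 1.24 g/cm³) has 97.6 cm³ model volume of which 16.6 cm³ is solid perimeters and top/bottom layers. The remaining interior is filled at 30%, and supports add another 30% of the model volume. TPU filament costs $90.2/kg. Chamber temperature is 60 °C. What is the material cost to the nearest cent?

$7.85

Infill region = 97.6 − 16.6, so 81 cm³.
Deposited infill = 0.30 × 81, so 24.3 cm³.
Support: 0.30 × 97.6 → 29.28 cm³.
Total printed volume = 16.6 + 24.3 + 29.28, so 70.18 cm³.
Mass = 70.18 × 1.24 = 87.0232 g.
At $90.2/kg: 87.0232/1000 × 90.2 = $7.85.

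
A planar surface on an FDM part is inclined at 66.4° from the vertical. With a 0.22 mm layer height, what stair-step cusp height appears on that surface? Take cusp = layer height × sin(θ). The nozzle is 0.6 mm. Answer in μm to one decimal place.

201.6 μm

Cusp = layer height × sin(66.4°) = 0.22 × 0.9164 = 0.201608 mm = 201.6 μm.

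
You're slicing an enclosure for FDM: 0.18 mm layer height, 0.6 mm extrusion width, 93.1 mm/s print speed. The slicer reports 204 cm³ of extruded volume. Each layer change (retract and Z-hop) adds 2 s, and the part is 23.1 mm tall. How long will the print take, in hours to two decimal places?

Extrusion cross-section = 0.18 × 0.6, so 0.108 mm².
Total extruded path = 204000/0.108 = 1888888.9 mm.
Extrusion time: 1888888.9 / 93.1 → 20288.8 s.
Layers = ⌈23.1/0.18⌉ = 129.
Z-hop total = 129 × 2, so 258 s.
Altogether 20288.8 + 258 = 20546.8 s, i.e. 5.71 hours.

5.71 hours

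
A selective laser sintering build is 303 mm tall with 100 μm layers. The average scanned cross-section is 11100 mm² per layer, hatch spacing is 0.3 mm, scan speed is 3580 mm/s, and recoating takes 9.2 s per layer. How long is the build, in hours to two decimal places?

Layers = ⌈303/0.1⌉ = 3030.
Hatch length per layer: 11100 / 0.3 → 37000 mm.
Per-layer scan time = 37000 / 3580, so 10.3352 s.
Time per layer = 10.3352 + 9.2 = 19.5352 s.
Total: 3030 × 19.5352 s = 59191.656 s → 16.44 hours.

16.44 hours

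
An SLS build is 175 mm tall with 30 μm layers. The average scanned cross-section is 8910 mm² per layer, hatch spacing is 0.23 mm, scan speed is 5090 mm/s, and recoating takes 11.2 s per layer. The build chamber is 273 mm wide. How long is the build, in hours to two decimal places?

Layer count = ceil(175 / 0.03) = 5834.
Hatch length per layer = 8910 / 0.23 = 38739.1 mm.
Scan time per layer = 38739.1 / 5090 = 7.6108 s.
Time per layer = 7.6108 + 11.2 = 18.8108 s.
Build time = 5834 × 18.8108 = 109742.2072 s = 30.48 hours.

30.48 hours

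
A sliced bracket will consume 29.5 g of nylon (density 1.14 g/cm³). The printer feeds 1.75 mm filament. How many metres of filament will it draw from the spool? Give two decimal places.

10.76 m

Volume = 29.5 g / 1.14 g·cm⁻³ = 25.8772 cm³ = 25877.2 mm³.
Cross-section of 1.75 mm filament: π·(1.75/2)² = 2.4053 mm².
Length = 25877.2 / 2.4053 = 10758.41 mm = 10.76 m.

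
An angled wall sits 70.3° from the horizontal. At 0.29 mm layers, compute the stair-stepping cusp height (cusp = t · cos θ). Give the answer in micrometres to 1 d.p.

cos(70.3°) = 0.3371, so cusp = 0.29 × 0.3371 = 0.097759 mm → 97.8 μm.

97.8 μm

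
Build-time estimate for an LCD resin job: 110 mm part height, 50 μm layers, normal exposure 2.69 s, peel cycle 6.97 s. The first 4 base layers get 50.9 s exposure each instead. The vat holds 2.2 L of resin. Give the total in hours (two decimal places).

Number of layers: 110 / 0.05 → 2200 (rounded up).
Burn-in layers = 4 × (50.9 + 6.97), so 231.48 s.
Normal layers = 2196 × (2.69 + 6.97) = 21213.36 s.
Total = 231.48 + 21213.36 = 21444.84 s = 5.96 hours.

5.96 hours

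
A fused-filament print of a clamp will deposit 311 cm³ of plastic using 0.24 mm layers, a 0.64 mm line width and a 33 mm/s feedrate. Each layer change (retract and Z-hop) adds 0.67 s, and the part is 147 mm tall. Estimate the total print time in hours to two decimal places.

Extrusion cross-section = 0.24 × 0.64, so 0.1536 mm².
Path length: 311000 mm³ / 0.1536 mm² → 2024739.6 mm.
Time extruding = 2024739.6 / 33, so 61355.7 s.
Number of layers: 147 / 0.24 → 613 (rounded up).
Non-print overhead: 613 × 0.67 → 410.71 s.
Altogether 61355.7 + 410.71 = 61766.41 s, i.e. 17.16 hours.

17.16 hours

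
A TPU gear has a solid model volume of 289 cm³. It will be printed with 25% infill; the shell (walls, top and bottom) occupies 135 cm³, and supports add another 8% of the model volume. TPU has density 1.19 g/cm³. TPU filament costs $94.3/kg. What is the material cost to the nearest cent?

Interior volume: 289 − 135 → 154 cm³.
Infill deposited = 0.25 × 154 = 38.5 cm³.
Support = 0.08 × 289 = 23.12 cm³.
Total printed volume = 135 + 38.5 + 23.12, so 196.62 cm³.
Mass = 196.62 × 1.19 = 233.9778 g.
At $94.3/kg: 233.9778/1000 × 94.3 = $22.06.

$22.06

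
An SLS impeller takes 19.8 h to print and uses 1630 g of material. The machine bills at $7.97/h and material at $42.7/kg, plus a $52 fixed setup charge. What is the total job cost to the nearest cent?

Machine-time cost = 7.97 × 19.8, so $157.806.
Material cost = 42.7 × 1630/1000 = $69.601.
Total = 157.806 + 69.601 + 52 = 279.407 ≈ $279.41.

$279.41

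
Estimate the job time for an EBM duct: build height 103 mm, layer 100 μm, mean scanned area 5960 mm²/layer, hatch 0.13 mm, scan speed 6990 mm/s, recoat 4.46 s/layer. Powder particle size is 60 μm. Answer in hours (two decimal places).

Layer count = ceil(103 / 0.1) = 1030.
Hatch length per layer = 5960 / 0.13, so 45846.2 mm.
Scan time per layer = 45846.2 / 6990 = 6.5588 s.
Per-layer time: 6.5588 + 4.46 → 11.0188 s.
Build time = 1030 × 11.0188 = 11349.364 s = 3.15 hours.

3.15 hours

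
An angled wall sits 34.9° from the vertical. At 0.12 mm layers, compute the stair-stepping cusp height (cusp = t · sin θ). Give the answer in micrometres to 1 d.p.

68.7 μm

Cusp = layer height × sin(34.9°) = 0.12 × 0.5721 = 0.068652 mm = 68.7 μm.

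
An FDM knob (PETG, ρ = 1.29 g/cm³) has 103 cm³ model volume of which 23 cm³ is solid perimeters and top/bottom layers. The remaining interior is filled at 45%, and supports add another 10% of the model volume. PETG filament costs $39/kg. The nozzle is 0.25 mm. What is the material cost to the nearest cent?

$3.49

Interior volume = 103 − 23, so 80 cm³.
Deposited infill: 0.45 × 80 → 36 cm³.
Support = 0.10 × 103 = 10.3 cm³.
Total printed volume = 23 + 36 + 10.3, so 69.3 cm³.
Mass = 69.3 × 1.29, so 89.397 g.
At $39/kg: 89.397/1000 × 39 = $3.49.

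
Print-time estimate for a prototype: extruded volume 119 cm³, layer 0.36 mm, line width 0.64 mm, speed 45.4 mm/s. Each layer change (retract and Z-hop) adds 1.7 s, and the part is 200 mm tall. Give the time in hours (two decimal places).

Line area = 0.36 × 0.64, so 0.2304 mm².
Toolpath length = 119 cm³ / 0.2304 mm² = 119000 / 0.2304 = 516493.1 mm.
Time extruding = 516493.1 / 45.4, so 11376.5 s.
Layers = ⌈200/0.36⌉ = 556.
Z-hop total = 556 × 1.7 = 945.2 s.
Total = 11376.5 + 945.2 = 12321.7 s = 3.42 hours.

3.42 hours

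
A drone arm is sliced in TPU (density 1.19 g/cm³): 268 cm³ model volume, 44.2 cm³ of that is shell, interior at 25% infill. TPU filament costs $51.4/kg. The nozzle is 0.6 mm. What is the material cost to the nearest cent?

Infill region: 268 − 44.2 → 223.8 cm³.
Infill volume = 0.25 × 223.8, so 55.95 cm³.
Deposited volume = 44.2 + 55.95 = 100.15 cm³.
Mass: 100.15 × 1.19 → 119.1785 g.
At $51.4/kg: 119.1785/1000 × 51.4 = $6.13.

$6.13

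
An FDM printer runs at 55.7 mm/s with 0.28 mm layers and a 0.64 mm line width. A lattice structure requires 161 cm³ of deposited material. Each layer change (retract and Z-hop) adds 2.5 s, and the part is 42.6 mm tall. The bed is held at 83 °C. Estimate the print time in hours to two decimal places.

4.59 hours

Extrusion cross-section = 0.28 × 0.64, so 0.1792 mm².
Toolpath length = 161 cm³ / 0.1792 mm² = 161000 / 0.1792 = 898437.5 mm.
Print-move time = 898437.5 / 55.7 = 16129.9 s.
Layer count = ceil(42.6 / 0.28) = 153.
Non-print overhead: 153 × 2.5 → 382.5 s.
Total = 16129.9 + 382.5 = 16512.4 s = 4.59 hours.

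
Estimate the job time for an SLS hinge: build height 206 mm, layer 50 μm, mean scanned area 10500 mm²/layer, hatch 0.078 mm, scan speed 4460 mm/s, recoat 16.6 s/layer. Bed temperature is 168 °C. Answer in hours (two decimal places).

53.54 hours

Layer count = ceil(206 / 0.05) = 4120.
Scan path per layer: 10500 / 0.078 → 134615.4 mm.
Per-layer scan time: 134615.4 / 4460 → 30.1828 s.
Time per layer: 30.1828 + 16.6 → 46.7828 s.
4120 layers × 46.7828 s/layer = 192745.136 s, i.e. 53.54 hours.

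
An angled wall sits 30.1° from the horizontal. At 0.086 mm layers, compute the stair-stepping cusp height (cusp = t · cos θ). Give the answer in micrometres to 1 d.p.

74.4 μm

Cusp = layer height × cos(30.1°) = 0.086 × 0.8652 = 0.074407 mm = 74.4 μm.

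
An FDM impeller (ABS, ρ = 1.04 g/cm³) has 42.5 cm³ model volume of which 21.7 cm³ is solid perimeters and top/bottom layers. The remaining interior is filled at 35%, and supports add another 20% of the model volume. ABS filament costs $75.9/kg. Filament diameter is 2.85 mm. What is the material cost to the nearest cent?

$2.96

Interior volume = 42.5 − 21.7 = 20.8 cm³.
Infill deposited = 0.35 × 20.8, so 7.28 cm³.
Support: 0.20 × 42.5 → 8.5 cm³.
Total extruded = 21.7 + 7.28 + 8.5 = 37.48 cm³.
Mass: 37.48 × 1.04 → 38.9792 g.
At $75.9/kg: 38.9792/1000 × 75.9 = $2.96.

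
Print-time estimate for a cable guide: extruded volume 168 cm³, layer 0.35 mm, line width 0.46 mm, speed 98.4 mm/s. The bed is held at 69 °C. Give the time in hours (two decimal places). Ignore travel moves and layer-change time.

2.95 hours

Bead cross-section: 0.35 × 0.46 → 0.161 mm².
Toolpath length = 168 cm³ / 0.161 mm² = 168000 / 0.161 = 1043478.3 mm.
Print-move time = 1043478.3 / 98.4, so 10604.5 s.
In the requested units: 10604.5 s = 2.95 hours.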